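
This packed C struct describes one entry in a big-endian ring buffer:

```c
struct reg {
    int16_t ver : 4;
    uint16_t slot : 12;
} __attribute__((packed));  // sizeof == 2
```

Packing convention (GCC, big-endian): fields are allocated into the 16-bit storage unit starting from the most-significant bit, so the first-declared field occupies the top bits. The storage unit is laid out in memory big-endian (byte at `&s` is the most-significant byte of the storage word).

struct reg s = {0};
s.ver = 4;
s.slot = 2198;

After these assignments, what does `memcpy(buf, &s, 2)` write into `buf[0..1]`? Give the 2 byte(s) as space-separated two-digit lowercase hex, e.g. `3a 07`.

48 96

ver (4b) val=4 bits=0x4 at bit 12: 0x4000
slot (12b) val=2198 bits=0x896 at bit 0: 0x4896
word = 0x4896 → big-endian bytes:
  [0]=0x48  [1]=0x96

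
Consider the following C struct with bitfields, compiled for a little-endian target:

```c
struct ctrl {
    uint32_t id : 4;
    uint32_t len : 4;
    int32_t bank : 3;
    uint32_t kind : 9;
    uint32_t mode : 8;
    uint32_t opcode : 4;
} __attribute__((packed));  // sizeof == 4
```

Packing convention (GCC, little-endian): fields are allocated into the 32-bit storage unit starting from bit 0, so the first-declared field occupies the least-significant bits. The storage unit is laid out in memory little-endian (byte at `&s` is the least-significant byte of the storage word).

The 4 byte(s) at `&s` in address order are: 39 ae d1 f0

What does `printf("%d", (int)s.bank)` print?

-2

[0]=0x39 [1]=0xae [2]=0xd1 [3]=0xf0 (little-endian) → word 0xf0d1ae39
id [0+:4] = (word>>0) & 0xf = 9
len [4+:4] = (word>>4) & 0xf = 3
bank [8+:3] = (word>>8) & 0x7 = 6  ←
kind [11+:9] = (word>>11) & 0x1ff = 53
mode [20+:8] = (word>>20) & 0xff = 13
opcode [28+:4] = (word>>28) & 0xf = 15
bank signed 3b, MSB=1: 6 - 8 = -2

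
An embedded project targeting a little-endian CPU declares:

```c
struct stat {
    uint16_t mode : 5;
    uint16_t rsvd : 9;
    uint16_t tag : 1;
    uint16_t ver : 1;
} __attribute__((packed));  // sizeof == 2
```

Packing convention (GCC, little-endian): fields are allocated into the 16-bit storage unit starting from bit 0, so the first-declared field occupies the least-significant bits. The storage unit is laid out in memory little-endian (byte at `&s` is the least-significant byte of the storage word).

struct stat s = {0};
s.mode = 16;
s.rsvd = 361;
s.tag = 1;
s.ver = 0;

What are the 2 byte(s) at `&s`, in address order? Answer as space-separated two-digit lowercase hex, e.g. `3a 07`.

[0+:5] mode=16 & 0x1f = 0x10; word=0x0010
[5+:9] rsvd=361 & 0x1ff = 0x169; word=0x2d30
[14+:1] tag=1 & 0x1 = 0x1; word=0x6d30
[15+:1] ver=0 & 0x1 = 0x0; word=0x6d30
word = 0x6d30 → little-endian bytes:
  [0]=0x30  [1]=0x6d

30 6d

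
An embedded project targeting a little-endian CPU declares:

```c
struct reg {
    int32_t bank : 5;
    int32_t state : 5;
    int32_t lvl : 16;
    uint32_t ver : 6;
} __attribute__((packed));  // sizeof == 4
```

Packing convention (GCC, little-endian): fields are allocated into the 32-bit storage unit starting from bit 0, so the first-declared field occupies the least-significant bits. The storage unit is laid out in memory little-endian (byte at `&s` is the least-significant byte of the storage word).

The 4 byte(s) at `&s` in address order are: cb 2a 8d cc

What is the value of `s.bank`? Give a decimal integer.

[0]=0xcb [1]=0x2a [2]=0x8d [3]=0xcc (little-endian) → word 0xcc8d2acb
bank [0+:5] = (word>>0) & 0x1f = 11  ←
state [5+:5] = (word>>5) & 0x1f = 22
lvl [10+:16] = (word>>10) & 0xffff = 9034
ver [26+:6] = (word>>26) & 0x3f = 51
bank signed 5b, MSB=0: value = 11

11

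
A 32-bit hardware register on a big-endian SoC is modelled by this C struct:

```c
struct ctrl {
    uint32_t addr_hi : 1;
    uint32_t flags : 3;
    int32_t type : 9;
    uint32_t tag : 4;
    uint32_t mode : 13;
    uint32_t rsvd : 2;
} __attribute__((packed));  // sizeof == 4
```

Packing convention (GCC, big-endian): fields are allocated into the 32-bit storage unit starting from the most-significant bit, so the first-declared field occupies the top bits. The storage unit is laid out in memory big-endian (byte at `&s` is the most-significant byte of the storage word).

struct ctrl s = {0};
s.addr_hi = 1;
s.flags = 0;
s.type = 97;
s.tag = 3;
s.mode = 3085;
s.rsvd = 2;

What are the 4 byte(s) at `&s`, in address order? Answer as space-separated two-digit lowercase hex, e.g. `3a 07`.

83 09 b0 36

addr_hi (1b) val=1 bits=0x1 at bit 31: 0x80000000
flags (3b) val=0 bits=0x0 at bit 28: 0x80000000
type (9b) val=97 bits=0x61 at bit 19: 0x83080000
tag (4b) val=3 bits=0x3 at bit 15: 0x83098000
mode (13b) val=3085 bits=0xc0d at bit 2: 0x8309b034
rsvd (2b) val=2 bits=0x2 at bit 0: 0x8309b036
word = 0x8309b036 → big-endian bytes:
  [0]=0x83  [1]=0x09  [2]=0xb0  [3]=0x36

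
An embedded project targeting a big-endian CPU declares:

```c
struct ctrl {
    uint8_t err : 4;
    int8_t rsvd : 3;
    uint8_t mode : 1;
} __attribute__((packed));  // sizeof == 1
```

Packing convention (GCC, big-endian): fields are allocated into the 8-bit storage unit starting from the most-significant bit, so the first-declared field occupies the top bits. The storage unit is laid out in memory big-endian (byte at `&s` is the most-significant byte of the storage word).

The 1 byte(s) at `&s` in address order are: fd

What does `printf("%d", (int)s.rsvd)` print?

-2

[0]=0xfd (big-endian) → word 0xfd
err [4+:4] = (word>>4) & 0xf = 15
rsvd [1+:3] = (word>>1) & 0x7 = 6  ←
mode [0+:1] = (word>>0) & 0x1 = 1
rsvd signed 3b, MSB=1: 6 - 8 = -2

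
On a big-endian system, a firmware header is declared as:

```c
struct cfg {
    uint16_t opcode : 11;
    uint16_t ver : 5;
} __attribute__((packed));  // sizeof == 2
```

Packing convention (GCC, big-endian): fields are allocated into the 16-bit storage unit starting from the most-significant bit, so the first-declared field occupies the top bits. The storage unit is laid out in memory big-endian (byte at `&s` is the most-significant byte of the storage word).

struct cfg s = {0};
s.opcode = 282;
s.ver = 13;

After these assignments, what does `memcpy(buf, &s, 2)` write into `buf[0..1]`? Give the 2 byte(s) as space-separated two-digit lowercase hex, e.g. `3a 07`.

opcode:11 = 282 → 0x11a << 5 → word 0x2340
ver:5 = 13 → 0xd << 0 → word 0x234d
word = 0x234d → big-endian bytes:
  [0]=0x23  [1]=0x4d

23 4d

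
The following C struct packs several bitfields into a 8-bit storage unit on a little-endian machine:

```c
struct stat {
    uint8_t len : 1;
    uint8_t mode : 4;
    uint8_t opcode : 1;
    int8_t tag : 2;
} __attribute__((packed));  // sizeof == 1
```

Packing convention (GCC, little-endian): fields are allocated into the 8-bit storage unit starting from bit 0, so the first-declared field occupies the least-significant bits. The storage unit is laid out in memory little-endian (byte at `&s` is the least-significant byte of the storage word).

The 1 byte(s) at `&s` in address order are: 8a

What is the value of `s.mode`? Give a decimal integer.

5

[0]=0x8a (little-endian) → word 0x8a
len:1 @ bit 0 → (0x8a>>0)&0x1 = 0x0
mode:4 @ bit 1 → (0x8a>>1)&0xf = 0x5  ←
opcode:1 @ bit 5 → (0x8a>>5)&0x1 = 0x0
tag:2 @ bit 6 → (0x8a>>6)&0x3 = 0x2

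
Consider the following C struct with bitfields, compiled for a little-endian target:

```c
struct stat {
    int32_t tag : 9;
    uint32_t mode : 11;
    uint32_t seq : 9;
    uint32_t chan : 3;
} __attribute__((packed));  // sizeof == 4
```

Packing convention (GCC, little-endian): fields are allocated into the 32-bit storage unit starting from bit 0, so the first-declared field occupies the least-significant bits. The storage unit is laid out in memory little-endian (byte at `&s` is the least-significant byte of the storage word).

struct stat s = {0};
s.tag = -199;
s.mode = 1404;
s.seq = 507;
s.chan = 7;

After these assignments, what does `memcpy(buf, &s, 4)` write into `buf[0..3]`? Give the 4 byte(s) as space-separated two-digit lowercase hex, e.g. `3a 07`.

tag (9b) val=-199 bits=0x139 at bit 0: 0x00000139
mode (11b) val=1404 bits=0x57c at bit 9: 0x000af939
seq (9b) val=507 bits=0x1fb at bit 20: 0x1fbaf939
chan (3b) val=7 bits=0x7 at bit 29: 0xffbaf939
word = 0xffbaf939 → little-endian bytes:
  [0]=0x39  [1]=0xf9  [2]=0xba  [3]=0xff

39 f9 ba ff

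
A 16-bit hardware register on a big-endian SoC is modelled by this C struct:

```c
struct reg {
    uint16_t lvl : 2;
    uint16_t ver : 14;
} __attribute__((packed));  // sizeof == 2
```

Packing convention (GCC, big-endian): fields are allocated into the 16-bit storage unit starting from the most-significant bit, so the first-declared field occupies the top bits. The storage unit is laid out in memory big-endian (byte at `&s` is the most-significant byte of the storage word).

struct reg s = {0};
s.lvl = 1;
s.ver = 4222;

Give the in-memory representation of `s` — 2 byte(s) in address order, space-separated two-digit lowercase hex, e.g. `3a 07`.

50 7e

lvl (2b) val=1 bits=0x1 at bit 14: 0x4000
ver (14b) val=4222 bits=0x107e at bit 0: 0x507e
word = 0x507e → big-endian bytes:
  [0]=0x50  [1]=0x7e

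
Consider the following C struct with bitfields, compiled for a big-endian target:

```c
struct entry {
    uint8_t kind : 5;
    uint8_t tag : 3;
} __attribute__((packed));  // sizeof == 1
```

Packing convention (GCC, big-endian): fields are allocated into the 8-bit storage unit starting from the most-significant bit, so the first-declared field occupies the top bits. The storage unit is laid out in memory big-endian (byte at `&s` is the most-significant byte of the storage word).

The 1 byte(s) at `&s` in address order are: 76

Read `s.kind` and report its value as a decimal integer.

14

[0]=0x76 (big-endian) → word 0x76
kind [3+:5] = (word>>3) & 0x1f = 14  ←
tag [0+:3] = (word>>0) & 0x7 = 6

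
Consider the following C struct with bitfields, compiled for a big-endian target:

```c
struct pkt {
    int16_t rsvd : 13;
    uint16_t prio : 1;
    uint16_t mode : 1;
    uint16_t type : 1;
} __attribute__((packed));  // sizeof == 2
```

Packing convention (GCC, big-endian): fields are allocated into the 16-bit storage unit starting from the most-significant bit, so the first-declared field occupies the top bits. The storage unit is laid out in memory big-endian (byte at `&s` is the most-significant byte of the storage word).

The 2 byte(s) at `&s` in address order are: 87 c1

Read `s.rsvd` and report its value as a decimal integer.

[0]=0x87 [1]=0xc1 (big-endian) → word 0x87c1
rsvd [3+:13] = (word>>3) & 0x1fff = 4344  ←
prio [2+:1] = (word>>2) & 0x1 = 0
mode [1+:1] = (word>>1) & 0x1 = 0
type [0+:1] = (word>>0) & 0x1 = 1
rsvd signed 13b, MSB=1: 4344 - 8192 = -3848

-3848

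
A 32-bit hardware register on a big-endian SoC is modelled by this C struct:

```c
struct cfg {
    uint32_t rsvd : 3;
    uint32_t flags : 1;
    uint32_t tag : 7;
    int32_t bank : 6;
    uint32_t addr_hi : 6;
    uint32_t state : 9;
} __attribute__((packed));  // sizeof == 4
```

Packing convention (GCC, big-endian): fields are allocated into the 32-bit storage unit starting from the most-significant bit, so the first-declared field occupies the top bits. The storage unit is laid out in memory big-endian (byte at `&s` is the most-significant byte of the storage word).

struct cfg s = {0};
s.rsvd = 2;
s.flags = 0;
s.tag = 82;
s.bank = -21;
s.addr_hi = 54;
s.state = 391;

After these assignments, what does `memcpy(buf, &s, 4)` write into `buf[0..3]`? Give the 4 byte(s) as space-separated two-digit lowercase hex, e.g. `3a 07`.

rsvd (3b) val=2 bits=0x2 at bit 29: 0x40000000
flags (1b) val=0 bits=0x0 at bit 28: 0x40000000
tag (7b) val=82 bits=0x52 at bit 21: 0x4a400000
bank (6b) val=-21 bits=0x2b at bit 15: 0x4a558000
addr_hi (6b) val=54 bits=0x36 at bit 9: 0x4a55ec00
state (9b) val=391 bits=0x187 at bit 0: 0x4a55ed87
word = 0x4a55ed87 → big-endian bytes:
  [0]=0x4a  [1]=0x55  [2]=0xed  [3]=0x87

4a 55 ed 87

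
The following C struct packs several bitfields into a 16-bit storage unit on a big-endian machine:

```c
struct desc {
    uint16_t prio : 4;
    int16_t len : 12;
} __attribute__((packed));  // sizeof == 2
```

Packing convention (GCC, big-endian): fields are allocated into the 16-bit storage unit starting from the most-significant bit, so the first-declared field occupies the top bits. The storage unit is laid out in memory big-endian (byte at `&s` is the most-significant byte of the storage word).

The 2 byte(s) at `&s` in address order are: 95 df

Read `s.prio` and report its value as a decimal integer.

[0]=0x95 [1]=0xdf (big-endian) → word 0x95df
prio:4 @ bit 12 → (0x95df>>12)&0xf = 0x9  ←
len:12 @ bit 0 → (0x95df>>0)&0xfff = 0x5df

9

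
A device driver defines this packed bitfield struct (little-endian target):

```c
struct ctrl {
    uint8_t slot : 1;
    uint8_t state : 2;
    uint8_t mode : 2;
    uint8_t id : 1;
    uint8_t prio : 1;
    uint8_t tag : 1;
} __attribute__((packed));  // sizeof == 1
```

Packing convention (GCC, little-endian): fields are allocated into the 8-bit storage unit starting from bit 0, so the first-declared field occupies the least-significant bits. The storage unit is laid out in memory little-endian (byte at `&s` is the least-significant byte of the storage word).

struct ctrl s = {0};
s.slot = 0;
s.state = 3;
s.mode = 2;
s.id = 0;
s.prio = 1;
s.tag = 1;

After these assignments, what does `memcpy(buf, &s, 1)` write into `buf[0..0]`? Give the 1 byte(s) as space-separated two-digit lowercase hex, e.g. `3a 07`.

slot:1 = 0 → 0x0 << 0 → word 0x00
state:2 = 3 → 0x3 << 1 → word 0x06
mode:2 = 2 → 0x2 << 3 → word 0x16
id:1 = 0 → 0x0 << 5 → word 0x16
prio:1 = 1 → 0x1 << 6 → word 0x56
tag:1 = 1 → 0x1 << 7 → word 0xd6
word = 0xd6 → little-endian bytes:
  [0]=0xd6

d6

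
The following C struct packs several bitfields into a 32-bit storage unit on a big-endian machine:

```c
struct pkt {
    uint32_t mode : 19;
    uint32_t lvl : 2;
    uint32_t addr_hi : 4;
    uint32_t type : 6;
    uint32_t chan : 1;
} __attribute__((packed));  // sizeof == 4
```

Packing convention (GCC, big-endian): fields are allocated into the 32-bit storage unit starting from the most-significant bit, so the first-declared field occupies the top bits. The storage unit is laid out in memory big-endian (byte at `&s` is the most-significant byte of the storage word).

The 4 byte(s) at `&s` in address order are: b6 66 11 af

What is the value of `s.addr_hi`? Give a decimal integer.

3

[0]=0xb6 [1]=0x66 [2]=0x11 [3]=0xaf (big-endian) → word 0xb66611af
mode:19 @ bit 13 → (0xb66611af>>13)&0x7ffff = 0x5b330
lvl:2 @ bit 11 → (0xb66611af>>11)&0x3 = 0x2
addr_hi:4 @ bit 7 → (0xb66611af>>7)&0xf = 0x3  ←
type:6 @ bit 1 → (0xb66611af>>1)&0x3f = 0x17
chan:1 @ bit 0 → (0xb66611af>>0)&0x1 = 0x1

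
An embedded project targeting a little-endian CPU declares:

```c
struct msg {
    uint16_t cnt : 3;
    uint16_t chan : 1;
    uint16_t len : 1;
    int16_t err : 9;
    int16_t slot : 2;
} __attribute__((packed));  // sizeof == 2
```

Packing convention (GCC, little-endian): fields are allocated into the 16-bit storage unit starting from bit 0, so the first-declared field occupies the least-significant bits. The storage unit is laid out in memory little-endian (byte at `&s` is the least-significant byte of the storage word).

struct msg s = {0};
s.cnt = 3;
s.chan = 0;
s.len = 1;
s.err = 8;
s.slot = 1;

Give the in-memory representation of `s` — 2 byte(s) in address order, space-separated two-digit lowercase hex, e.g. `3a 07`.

13 41

cnt (3b) val=3 bits=0x3 at bit 0: 0x0003
chan (1b) val=0 bits=0x0 at bit 3: 0x0003
len (1b) val=1 bits=0x1 at bit 4: 0x0013
err (9b) val=8 bits=0x8 at bit 5: 0x0113
slot (2b) val=1 bits=0x1 at bit 14: 0x4113
word = 0x4113 → little-endian bytes:
  [0]=0x13  [1]=0x41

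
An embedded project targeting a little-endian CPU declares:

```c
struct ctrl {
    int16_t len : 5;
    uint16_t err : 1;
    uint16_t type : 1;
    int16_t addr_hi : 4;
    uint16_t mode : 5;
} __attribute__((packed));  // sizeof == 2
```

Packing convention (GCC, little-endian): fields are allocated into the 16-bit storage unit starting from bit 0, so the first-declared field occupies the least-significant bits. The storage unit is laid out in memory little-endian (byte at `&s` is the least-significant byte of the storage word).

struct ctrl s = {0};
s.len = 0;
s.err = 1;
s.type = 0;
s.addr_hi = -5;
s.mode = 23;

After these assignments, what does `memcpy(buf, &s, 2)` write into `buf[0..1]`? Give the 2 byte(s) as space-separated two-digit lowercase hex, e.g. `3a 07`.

len:5 = 0 → 0x0 << 0 → word 0x0000
err:1 = 1 → 0x1 << 5 → word 0x0020
type:1 = 0 → 0x0 << 6 → word 0x0020
addr_hi:4 = -5 → 0xb << 7 → word 0x05a0
mode:5 = 23 → 0x17 << 11 → word 0xbda0
word = 0xbda0 → little-endian bytes:
  [0]=0xa0  [1]=0xbd

a0 bd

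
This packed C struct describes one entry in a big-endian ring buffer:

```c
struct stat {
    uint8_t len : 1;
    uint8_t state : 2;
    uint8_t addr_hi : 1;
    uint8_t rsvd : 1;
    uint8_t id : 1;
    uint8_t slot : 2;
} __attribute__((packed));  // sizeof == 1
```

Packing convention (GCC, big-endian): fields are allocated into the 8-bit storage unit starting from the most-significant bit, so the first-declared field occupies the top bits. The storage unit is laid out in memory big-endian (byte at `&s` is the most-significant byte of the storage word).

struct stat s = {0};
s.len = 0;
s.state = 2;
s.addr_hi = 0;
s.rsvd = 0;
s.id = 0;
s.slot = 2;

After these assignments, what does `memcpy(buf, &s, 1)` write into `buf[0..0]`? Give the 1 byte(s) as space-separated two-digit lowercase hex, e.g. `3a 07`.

len (1b) val=0 bits=0x0 at bit 7: 0x00
state (2b) val=2 bits=0x2 at bit 5: 0x40
addr_hi (1b) val=0 bits=0x0 at bit 4: 0x40
rsvd (1b) val=0 bits=0x0 at bit 3: 0x40
id (1b) val=0 bits=0x0 at bit 2: 0x40
slot (2b) val=2 bits=0x2 at bit 0: 0x42
word = 0x42 → big-endian bytes:
  [0]=0x42

42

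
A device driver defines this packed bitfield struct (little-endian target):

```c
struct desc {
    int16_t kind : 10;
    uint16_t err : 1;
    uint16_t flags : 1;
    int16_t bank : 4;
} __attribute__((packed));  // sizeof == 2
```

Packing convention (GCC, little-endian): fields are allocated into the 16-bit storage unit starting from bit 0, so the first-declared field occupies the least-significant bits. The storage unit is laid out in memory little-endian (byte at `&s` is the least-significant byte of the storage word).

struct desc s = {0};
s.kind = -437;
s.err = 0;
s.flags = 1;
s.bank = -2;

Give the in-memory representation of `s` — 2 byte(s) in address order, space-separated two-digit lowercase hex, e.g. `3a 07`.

4b ea

kind:10 = -437 → 0x24b << 0 → word 0x024b
err:1 = 0 → 0x0 << 10 → word 0x024b
flags:1 = 1 → 0x1 << 11 → word 0x0a4b
bank:4 = -2 → 0xe << 12 → word 0xea4b
word = 0xea4b → little-endian bytes:
  [0]=0x4b  [1]=0xea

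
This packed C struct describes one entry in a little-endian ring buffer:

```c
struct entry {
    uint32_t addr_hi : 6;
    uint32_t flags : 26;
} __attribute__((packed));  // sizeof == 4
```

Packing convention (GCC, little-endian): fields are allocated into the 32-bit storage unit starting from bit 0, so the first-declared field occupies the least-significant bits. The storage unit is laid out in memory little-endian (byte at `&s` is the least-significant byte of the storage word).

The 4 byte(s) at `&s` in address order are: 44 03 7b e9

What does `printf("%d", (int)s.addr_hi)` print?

[0]=0x44 [1]=0x03 [2]=0x7b [3]=0xe9 (little-endian) → word 0xe97b0344
addr_hi [0+:6] = (word>>0) & 0x3f = 4  ←
flags [6+:26] = (word>>6) & 0x3ffffff = 61205517

4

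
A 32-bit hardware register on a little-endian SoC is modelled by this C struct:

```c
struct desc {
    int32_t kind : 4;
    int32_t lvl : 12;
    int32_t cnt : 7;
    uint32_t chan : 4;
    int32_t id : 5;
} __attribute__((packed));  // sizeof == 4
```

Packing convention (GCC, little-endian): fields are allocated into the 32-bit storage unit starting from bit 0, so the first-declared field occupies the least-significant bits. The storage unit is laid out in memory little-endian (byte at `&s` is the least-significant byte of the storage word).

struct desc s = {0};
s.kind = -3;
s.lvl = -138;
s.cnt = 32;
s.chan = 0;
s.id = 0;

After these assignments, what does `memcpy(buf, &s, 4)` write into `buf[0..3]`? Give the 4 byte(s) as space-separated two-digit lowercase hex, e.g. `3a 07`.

kind (4b) val=-3 bits=0xd at bit 0: 0x0000000d
lvl (12b) val=-138 bits=0xf76 at bit 4: 0x0000f76d
cnt (7b) val=32 bits=0x20 at bit 16: 0x0020f76d
chan (4b) val=0 bits=0x0 at bit 23: 0x0020f76d
id (5b) val=0 bits=0x0 at bit 27: 0x0020f76d
word = 0x0020f76d → little-endian bytes:
  [0]=0x6d  [1]=0xf7  [2]=0x20  [3]=0x00

6d f7 20 00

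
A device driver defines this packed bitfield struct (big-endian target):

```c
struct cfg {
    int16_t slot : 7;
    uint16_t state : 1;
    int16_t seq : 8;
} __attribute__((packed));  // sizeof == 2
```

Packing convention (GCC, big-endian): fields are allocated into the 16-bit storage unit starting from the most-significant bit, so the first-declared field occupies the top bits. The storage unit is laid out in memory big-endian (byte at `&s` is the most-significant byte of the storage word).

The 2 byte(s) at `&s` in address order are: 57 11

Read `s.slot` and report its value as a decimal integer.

43

[0]=0x57 [1]=0x11 (big-endian) → word 0x5711
slot [9+:7] = (word>>9) & 0x7f = 43  ←
state [8+:1] = (word>>8) & 0x1 = 1
seq [0+:8] = (word>>0) & 0xff = 17
slot signed 7b, MSB=0: value = 43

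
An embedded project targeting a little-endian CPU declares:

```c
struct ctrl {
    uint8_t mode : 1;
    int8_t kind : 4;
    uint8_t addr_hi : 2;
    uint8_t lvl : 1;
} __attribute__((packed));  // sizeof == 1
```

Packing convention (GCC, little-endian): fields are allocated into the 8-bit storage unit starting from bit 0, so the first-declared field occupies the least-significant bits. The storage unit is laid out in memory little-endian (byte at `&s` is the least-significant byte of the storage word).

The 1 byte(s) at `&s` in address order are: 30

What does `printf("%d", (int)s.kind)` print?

-8

[0]=0x30 (little-endian) → word 0x30
mode:1 @ bit 0 → (0x30>>0)&0x1 = 0x0
kind:4 @ bit 1 → (0x30>>1)&0xf = 0x8  ←
addr_hi:2 @ bit 5 → (0x30>>5)&0x3 = 0x1
lvl:1 @ bit 7 → (0x30>>7)&0x1 = 0x0
kind signed 4b, MSB=1: 8 - 16 = -8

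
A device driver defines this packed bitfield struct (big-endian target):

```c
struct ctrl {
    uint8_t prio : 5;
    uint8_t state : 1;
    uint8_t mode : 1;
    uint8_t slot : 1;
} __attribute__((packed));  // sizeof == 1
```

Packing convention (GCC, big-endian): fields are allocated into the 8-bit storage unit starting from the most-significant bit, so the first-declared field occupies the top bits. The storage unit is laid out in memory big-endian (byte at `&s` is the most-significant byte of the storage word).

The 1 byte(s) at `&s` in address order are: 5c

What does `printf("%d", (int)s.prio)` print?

[0]=0x5c (big-endian) → word 0x5c
prio [3+:5] = (word>>3) & 0x1f = 11  ←
state [2+:1] = (word>>2) & 0x1 = 1
mode [1+:1] = (word>>1) & 0x1 = 0
slot [0+:1] = (word>>0) & 0x1 = 0

11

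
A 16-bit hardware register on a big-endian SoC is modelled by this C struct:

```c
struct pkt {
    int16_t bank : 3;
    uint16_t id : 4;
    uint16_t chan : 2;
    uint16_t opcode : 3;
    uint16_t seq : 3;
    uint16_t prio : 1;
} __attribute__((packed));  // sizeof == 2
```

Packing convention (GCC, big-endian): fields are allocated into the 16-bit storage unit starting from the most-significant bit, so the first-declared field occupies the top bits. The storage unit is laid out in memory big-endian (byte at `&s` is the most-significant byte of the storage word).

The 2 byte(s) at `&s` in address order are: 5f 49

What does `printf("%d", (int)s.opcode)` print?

4

[0]=0x5f [1]=0x49 (big-endian) → word 0x5f49
bank [13+:3] = (word>>13) & 0x7 = 2
id [9+:4] = (word>>9) & 0xf = 15
chan [7+:2] = (word>>7) & 0x3 = 2
opcode [4+:3] = (word>>4) & 0x7 = 4  ←
seq [1+:3] = (word>>1) & 0x7 = 4
prio [0+:1] = (word>>0) & 0x1 = 1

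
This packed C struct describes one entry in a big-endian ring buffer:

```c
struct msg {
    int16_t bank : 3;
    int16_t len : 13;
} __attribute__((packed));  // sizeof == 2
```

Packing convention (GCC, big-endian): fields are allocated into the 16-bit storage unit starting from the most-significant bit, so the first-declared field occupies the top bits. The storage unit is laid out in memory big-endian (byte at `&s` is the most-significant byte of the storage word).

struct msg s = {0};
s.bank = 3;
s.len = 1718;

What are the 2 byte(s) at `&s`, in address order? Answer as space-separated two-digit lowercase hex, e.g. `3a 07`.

bank (3b) val=3 bits=0x3 at bit 13: 0x6000
len (13b) val=1718 bits=0x6b6 at bit 0: 0x66b6
word = 0x66b6 → big-endian bytes:
  [0]=0x66  [1]=0xb6

66 b6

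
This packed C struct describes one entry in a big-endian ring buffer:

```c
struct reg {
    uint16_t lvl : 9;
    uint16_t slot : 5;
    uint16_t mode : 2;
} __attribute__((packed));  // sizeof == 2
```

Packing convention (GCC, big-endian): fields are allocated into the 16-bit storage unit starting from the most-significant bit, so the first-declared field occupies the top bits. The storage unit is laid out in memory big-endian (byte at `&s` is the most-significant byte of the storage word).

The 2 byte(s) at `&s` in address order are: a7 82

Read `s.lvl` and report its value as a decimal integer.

[0]=0xa7 [1]=0x82 (big-endian) → word 0xa782
lvl [7+:9] = (word>>7) & 0x1ff = 335  ←
slot [2+:5] = (word>>2) & 0x1f = 0
mode [0+:2] = (word>>0) & 0x3 = 2

335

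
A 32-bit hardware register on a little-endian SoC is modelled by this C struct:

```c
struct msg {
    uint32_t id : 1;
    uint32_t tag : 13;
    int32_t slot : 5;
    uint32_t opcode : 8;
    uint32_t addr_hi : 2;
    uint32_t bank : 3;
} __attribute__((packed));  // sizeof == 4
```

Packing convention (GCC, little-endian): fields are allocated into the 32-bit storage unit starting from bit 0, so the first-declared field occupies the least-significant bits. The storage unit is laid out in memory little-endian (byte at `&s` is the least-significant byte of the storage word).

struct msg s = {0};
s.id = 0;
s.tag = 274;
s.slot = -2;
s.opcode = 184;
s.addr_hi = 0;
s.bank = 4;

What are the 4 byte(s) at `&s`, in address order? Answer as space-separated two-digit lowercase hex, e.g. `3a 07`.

id:1 = 0 → 0x0 << 0 → word 0x00000000
tag:13 = 274 → 0x112 << 1 → word 0x00000224
slot:5 = -2 → 0x1e << 14 → word 0x00078224
opcode:8 = 184 → 0xb8 << 19 → word 0x05c78224
addr_hi:2 = 0 → 0x0 << 27 → word 0x05c78224
bank:3 = 4 → 0x4 << 29 → word 0x85c78224
word = 0x85c78224 → little-endian bytes:
  [0]=0x24  [1]=0x82  [2]=0xc7  [3]=0x85

24 82 c7 85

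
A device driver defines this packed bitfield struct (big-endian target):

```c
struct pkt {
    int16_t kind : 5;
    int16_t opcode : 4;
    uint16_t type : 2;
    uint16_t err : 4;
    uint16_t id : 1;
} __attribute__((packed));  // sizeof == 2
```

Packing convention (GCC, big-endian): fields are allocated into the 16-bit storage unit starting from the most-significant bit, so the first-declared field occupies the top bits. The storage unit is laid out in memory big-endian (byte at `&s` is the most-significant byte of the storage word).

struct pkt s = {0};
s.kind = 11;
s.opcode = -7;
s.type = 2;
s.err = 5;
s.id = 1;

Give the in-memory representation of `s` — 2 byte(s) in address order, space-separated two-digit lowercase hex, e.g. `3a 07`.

5c cb

[11+:5] kind=11 & 0x1f = 0xb; word=0x5800
[7+:4] opcode=-7 & 0xf = 0x9; word=0x5c80
[5+:2] type=2 & 0x3 = 0x2; word=0x5cc0
[1+:4] err=5 & 0xf = 0x5; word=0x5cca
[0+:1] id=1 & 0x1 = 0x1; word=0x5ccb
word = 0x5ccb → big-endian bytes:
  [0]=0x5c  [1]=0xcb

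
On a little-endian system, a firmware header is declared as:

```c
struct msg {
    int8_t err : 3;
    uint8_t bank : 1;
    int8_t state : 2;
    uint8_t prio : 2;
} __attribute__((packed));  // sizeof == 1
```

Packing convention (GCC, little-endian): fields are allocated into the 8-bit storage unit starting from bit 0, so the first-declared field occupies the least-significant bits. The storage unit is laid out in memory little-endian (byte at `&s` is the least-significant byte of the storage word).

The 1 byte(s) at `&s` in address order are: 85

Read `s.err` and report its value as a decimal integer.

-3

[0]=0x85 (little-endian) → word 0x85
err [0+:3] = (word>>0) & 0x7 = 5  ←
bank [3+:1] = (word>>3) & 0x1 = 0
state [4+:2] = (word>>4) & 0x3 = 0
prio [6+:2] = (word>>6) & 0x3 = 2
err signed 3b, MSB=1: 5 - 8 = -3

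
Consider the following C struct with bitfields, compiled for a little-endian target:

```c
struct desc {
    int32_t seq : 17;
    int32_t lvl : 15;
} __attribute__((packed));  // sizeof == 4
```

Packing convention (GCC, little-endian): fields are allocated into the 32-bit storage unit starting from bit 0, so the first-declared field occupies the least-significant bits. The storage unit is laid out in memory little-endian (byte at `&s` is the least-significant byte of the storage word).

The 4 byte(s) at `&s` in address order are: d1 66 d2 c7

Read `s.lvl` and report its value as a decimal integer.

-7191

[0]=0xd1 [1]=0x66 [2]=0xd2 [3]=0xc7 (little-endian) → word 0xc7d266d1
seq:17 @ bit 0 → (0xc7d266d1>>0)&0x1ffff = 0x66d1
lvl:15 @ bit 17 → (0xc7d266d1>>17)&0x7fff = 0x63e9  ←
lvl signed 15b, MSB=1: 25577 - 32768 = -7191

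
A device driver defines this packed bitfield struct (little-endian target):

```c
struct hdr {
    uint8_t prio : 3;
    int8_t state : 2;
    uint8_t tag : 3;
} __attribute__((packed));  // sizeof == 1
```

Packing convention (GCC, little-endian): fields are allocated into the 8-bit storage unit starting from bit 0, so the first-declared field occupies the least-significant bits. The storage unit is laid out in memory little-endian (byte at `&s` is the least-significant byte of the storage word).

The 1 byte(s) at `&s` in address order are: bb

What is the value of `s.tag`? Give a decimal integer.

5

[0]=0xbb (little-endian) → word 0xbb
prio [0+:3] = (word>>0) & 0x7 = 3
state [3+:2] = (word>>3) & 0x3 = 3
tag [5+:3] = (word>>5) & 0x7 = 5  ←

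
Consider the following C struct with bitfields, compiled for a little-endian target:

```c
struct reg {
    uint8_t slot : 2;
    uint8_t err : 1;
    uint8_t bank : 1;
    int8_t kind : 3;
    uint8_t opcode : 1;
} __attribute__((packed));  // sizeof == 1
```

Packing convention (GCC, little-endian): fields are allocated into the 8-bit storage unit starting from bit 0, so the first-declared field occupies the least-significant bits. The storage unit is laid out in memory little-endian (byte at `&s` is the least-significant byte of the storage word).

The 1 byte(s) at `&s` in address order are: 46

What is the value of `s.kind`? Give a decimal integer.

[0]=0x46 (little-endian) → word 0x46
slot [0+:2] = (word>>0) & 0x3 = 2
err [2+:1] = (word>>2) & 0x1 = 1
bank [3+:1] = (word>>3) & 0x1 = 0
kind [4+:3] = (word>>4) & 0x7 = 4  ←
opcode [7+:1] = (word>>7) & 0x1 = 0
kind signed 3b, MSB=1: 4 - 8 = -4

-4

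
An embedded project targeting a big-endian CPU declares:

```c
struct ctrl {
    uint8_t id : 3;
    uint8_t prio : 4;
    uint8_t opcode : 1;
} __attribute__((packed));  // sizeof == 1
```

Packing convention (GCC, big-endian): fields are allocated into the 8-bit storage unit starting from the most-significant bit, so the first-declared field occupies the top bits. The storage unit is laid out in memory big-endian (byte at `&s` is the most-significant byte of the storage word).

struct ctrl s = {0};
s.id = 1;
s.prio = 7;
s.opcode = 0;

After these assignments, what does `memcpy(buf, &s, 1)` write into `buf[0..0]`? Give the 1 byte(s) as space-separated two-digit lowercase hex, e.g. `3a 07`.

id:3 = 1 → 0x1 << 5 → word 0x20
prio:4 = 7 → 0x7 << 1 → word 0x2e
opcode:1 = 0 → 0x0 << 0 → word 0x2e
word = 0x2e → big-endian bytes:
  [0]=0x2e

2e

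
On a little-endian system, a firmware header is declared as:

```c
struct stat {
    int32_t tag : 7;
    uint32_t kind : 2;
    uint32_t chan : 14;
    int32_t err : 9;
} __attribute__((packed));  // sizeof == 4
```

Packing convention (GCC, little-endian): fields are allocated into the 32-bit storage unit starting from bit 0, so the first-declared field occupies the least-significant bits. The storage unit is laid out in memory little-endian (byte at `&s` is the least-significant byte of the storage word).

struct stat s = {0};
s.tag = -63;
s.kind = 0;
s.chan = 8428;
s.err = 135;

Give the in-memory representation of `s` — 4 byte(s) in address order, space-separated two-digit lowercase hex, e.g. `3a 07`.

tag (7b) val=-63 bits=0x41 at bit 0: 0x00000041
kind (2b) val=0 bits=0x0 at bit 7: 0x00000041
chan (14b) val=8428 bits=0x20ec at bit 9: 0x0041d841
err (9b) val=135 bits=0x87 at bit 23: 0x43c1d841
word = 0x43c1d841 → little-endian bytes:
  [0]=0x41  [1]=0xd8  [2]=0xc1  [3]=0x43

41 d8 c1 43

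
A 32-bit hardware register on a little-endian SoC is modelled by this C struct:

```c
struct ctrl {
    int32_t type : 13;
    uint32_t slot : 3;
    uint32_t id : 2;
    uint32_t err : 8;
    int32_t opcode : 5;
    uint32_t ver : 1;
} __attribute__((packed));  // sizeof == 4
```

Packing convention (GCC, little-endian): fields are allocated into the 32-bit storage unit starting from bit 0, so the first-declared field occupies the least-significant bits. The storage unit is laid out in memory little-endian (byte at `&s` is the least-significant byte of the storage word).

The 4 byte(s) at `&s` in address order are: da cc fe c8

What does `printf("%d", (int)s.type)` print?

[0]=0xda [1]=0xcc [2]=0xfe [3]=0xc8 (little-endian) → word 0xc8feccda
type [0+:13] = (word>>0) & 0x1fff = 3290  ←
slot [13+:3] = (word>>13) & 0x7 = 6
id [16+:2] = (word>>16) & 0x3 = 2
err [18+:8] = (word>>18) & 0xff = 63
opcode [26+:5] = (word>>26) & 0x1f = 18
ver [31+:1] = (word>>31) & 0x1 = 1
type signed 13b, MSB=0: value = 3290

3290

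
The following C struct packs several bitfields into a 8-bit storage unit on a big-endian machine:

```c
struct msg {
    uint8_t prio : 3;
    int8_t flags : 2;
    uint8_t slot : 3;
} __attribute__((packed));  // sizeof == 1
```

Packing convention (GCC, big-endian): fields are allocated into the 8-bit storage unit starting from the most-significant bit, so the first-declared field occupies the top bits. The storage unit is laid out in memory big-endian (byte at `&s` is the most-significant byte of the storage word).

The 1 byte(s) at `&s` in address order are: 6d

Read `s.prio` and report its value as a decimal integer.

[0]=0x6d (big-endian) → word 0x6d
prio:3 @ bit 5 → (0x6d>>5)&0x7 = 0x3  ←
flags:2 @ bit 3 → (0x6d>>3)&0x3 = 0x1
slot:3 @ bit 0 → (0x6d>>0)&0x7 = 0x5

3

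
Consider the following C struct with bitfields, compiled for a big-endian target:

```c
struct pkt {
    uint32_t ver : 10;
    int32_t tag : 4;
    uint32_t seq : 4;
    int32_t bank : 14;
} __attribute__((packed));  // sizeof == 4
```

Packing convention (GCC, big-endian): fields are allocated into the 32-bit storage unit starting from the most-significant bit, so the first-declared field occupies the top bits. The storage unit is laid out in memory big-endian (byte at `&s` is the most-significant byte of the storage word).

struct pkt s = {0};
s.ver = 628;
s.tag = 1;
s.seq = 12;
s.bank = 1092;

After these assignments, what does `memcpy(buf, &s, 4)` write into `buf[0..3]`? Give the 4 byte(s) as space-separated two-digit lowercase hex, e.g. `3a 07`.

9d 07 04 44

ver:10 = 628 → 0x274 << 22 → word 0x9d000000
tag:4 = 1 → 0x1 << 18 → word 0x9d040000
seq:4 = 12 → 0xc << 14 → word 0x9d070000
bank:14 = 1092 → 0x444 << 0 → word 0x9d070444
word = 0x9d070444 → big-endian bytes:
  [0]=0x9d  [1]=0x07  [2]=0x04  [3]=0x44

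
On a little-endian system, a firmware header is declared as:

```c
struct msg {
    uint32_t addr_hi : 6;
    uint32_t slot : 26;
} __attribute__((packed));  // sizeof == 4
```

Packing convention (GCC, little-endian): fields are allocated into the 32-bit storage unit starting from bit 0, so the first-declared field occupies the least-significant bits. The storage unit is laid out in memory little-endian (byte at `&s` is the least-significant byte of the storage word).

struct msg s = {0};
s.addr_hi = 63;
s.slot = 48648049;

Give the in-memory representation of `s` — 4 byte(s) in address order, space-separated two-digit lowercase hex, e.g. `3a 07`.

7f dc 93 b9

addr_hi (6b) val=63 bits=0x3f at bit 0: 0x0000003f
slot (26b) val=48648049 bits=0x2e64f71 at bit 6: 0xb993dc7f
word = 0xb993dc7f → little-endian bytes:
  [0]=0x7f  [1]=0xdc  [2]=0x93  [3]=0xb9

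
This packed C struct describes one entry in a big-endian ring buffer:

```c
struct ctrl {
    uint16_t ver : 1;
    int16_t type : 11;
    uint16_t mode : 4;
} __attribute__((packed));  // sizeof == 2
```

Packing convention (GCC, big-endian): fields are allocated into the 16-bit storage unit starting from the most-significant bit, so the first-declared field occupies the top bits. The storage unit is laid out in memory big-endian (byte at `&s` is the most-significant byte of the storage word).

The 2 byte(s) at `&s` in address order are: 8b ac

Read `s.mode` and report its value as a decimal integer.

[0]=0x8b [1]=0xac (big-endian) → word 0x8bac
ver:1 @ bit 15 → (0x8bac>>15)&0x1 = 0x1
type:11 @ bit 4 → (0x8bac>>4)&0x7ff = 0xba
mode:4 @ bit 0 → (0x8bac>>0)&0xf = 0xc  ←

12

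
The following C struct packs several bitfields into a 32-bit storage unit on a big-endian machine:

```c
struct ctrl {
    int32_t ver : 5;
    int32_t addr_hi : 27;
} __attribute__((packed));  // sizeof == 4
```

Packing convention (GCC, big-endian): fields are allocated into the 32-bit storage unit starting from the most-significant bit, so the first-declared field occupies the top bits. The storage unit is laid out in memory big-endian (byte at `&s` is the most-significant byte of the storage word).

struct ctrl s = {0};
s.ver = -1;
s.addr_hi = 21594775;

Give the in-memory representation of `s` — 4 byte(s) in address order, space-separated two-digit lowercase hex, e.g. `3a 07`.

f9 49 82 97

[27+:5] ver=-1 & 0x1f = 0x1f; word=0xf8000000
[0+:27] addr_hi=21594775 & 0x7ffffff = 0x1498297; word=0xf9498297
word = 0xf9498297 → big-endian bytes:
  [0]=0xf9  [1]=0x49  [2]=0x82  [3]=0x97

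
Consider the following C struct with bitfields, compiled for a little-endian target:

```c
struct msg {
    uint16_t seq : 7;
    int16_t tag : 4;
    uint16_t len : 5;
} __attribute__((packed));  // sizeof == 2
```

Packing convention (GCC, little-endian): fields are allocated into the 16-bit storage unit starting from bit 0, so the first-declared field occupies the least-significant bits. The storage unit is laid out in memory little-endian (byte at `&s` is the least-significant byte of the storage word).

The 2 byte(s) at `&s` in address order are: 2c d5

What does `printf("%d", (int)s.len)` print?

26

[0]=0x2c [1]=0xd5 (little-endian) → word 0xd52c
seq:7 @ bit 0 → (0xd52c>>0)&0x7f = 0x2c
tag:4 @ bit 7 → (0xd52c>>7)&0xf = 0xa
len:5 @ bit 11 → (0xd52c>>11)&0x1f = 0x1a  ←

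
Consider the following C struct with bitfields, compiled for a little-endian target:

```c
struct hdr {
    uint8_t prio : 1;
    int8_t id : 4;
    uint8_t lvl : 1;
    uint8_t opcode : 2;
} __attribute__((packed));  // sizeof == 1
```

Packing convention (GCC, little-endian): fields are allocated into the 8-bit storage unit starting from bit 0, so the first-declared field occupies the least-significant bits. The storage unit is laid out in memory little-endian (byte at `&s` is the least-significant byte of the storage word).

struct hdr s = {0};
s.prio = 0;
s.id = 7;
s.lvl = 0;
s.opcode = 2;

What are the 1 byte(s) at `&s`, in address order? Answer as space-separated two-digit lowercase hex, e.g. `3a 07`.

8e

[0+:1] prio=0 & 0x1 = 0x0; word=0x00
[1+:4] id=7 & 0xf = 0x7; word=0x0e
[5+:1] lvl=0 & 0x1 = 0x0; word=0x0e
[6+:2] opcode=2 & 0x3 = 0x2; word=0x8e
word = 0x8e → little-endian bytes:
  [0]=0x8e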